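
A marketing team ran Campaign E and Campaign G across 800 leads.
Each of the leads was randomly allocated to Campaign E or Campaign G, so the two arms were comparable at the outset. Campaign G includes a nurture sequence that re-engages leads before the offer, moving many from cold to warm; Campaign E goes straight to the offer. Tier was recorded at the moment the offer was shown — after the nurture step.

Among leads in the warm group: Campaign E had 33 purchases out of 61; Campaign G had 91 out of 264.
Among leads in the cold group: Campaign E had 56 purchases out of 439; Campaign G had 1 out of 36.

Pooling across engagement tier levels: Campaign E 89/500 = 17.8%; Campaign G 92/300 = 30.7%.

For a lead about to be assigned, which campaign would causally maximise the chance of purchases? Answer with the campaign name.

Campaign G

The stratified and pooled comparisons disagree (Campaign E wins within each engagement tier; Campaign G wins overall), so the answer turns on the causal role of engagement tier.
Engagement tier here is a post-treatment variable shaped by the campaign; conditioning on it would introduce bias rather than remove it. The overall comparison is the causal one.
Pooled: Campaign E 17.8% vs Campaign G 30.7%; Campaign G is higher overall.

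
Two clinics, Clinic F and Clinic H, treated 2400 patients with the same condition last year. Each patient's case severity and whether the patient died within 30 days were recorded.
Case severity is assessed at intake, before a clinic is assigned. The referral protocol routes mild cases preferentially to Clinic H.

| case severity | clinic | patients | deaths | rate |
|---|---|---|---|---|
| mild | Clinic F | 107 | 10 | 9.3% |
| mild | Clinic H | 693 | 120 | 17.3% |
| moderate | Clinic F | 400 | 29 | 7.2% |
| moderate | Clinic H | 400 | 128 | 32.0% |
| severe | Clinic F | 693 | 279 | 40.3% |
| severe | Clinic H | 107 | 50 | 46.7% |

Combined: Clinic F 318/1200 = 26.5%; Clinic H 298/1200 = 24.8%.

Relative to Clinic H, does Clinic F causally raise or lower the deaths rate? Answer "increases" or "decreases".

decreases

The case severity-specific comparison favours Clinic F throughout, but the pooled figures favour Clinic H. The question is whether to condition on case severity.
Nothing the clinic does changes case severity; the imbalance is an allocation artefact. With case severity also predicting the outcome, the pooled figure is confounded, and the within-stratum comparison is the causal one.
Within each level — mild: 9.3% vs 17.3%; moderate: 7.2% vs 32.0%; severe: 40.3% vs 46.7% — Clinic F is lower every time.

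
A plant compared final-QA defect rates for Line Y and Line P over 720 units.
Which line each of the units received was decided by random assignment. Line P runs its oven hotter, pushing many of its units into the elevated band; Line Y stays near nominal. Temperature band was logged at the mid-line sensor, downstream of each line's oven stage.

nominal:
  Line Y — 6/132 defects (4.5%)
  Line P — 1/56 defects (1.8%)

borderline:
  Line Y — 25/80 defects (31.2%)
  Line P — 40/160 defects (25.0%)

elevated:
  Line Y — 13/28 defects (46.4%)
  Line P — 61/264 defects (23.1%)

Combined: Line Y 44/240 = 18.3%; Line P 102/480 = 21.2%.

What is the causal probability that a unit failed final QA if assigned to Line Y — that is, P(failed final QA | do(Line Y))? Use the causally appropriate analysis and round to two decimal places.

0.18

The stratified and pooled comparisons disagree (Line P wins within each in-process temperature band; Line Y wins overall), so the answer turns on the causal role of in-process temperature band.
The distribution of in-process temperature band is itself part of what the line does — it is an intermediate outcome. Holding it fixed would remove that part of the effect; the total effect is the pooled difference.
So P(outcome | do(Line Y)) is just the pooled rate for Line Y: 44/240 = 0.183.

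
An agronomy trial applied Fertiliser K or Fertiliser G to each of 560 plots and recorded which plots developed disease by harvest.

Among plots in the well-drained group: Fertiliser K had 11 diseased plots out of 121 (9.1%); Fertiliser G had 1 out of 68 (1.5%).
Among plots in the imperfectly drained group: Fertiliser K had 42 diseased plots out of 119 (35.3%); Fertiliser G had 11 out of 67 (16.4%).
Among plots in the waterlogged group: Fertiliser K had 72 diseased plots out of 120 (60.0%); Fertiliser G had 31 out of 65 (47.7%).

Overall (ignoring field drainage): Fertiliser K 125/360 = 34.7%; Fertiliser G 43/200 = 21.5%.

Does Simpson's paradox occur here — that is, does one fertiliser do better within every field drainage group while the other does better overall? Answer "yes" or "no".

Within each field drainage level (well-drained 9.1% vs 1.5%; imperfectly drained 35.3% vs 16.4%; waterlogged 60.0% vs 47.7%), Fertiliser G has the lower rate every time. Pooled: 34.7% vs 21.5% — Fertiliser G has the lower rate overall. They agree.

no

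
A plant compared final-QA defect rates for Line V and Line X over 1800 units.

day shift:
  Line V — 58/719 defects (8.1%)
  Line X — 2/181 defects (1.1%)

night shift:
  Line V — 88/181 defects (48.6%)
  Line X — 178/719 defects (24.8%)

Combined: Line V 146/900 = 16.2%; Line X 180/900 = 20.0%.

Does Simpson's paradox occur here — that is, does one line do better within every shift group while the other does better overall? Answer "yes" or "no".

Within each shift level (day shift 8.1% vs 1.1%; night shift 48.6% vs 24.8%), Line X has the lower rate every time. Pooled: 16.2% vs 20.0% — Line V has the lower rate overall. The two comparisons disagree.

yes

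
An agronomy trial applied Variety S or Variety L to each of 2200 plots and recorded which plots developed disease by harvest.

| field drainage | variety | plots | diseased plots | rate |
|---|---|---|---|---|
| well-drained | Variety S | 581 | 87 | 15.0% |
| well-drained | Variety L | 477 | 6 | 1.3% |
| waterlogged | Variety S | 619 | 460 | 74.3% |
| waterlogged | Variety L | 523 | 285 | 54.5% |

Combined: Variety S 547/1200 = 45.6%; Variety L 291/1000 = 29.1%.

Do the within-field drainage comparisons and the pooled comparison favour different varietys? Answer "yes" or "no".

no

Within each field drainage level (well-drained 15.0% vs 1.3%; waterlogged 74.3% vs 54.5%), Variety L has the lower rate every time. Pooled: 45.6% vs 29.1% — Variety L has the lower rate overall. They agree.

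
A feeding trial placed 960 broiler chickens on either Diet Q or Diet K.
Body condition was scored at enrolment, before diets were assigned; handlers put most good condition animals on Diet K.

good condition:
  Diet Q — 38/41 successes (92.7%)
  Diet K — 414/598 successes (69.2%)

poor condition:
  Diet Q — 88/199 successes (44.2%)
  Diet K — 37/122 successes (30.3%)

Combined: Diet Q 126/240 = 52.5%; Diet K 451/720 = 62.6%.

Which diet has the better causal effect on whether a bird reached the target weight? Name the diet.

Within every starting body condition level Diet Q has the higher rate, yet pooled Diet K does — Simpson's reversal.
Here starting body condition is a common cause — it drives both which diet a case falls under and the outcome. The crude comparison mixes populations; the stratum-specific rates are the causally relevant ones.
Within each level — good condition: 92.7% vs 69.2%; poor condition: 44.2% vs 30.3% — Diet Q is higher every time.

Diet Q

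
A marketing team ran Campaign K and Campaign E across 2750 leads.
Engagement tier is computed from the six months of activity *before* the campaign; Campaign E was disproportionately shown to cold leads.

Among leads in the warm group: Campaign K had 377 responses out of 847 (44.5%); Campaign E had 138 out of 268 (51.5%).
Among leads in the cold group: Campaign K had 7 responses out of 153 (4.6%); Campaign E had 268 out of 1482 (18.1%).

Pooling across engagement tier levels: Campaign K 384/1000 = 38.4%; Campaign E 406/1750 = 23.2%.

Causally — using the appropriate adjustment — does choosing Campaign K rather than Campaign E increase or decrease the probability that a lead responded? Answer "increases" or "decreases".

Engagement tier satisfies the back-door criterion: it is not a descendant of the campaign, and it blocks the spurious path from campaign to outcome. Adjusting for it (i.e., using the within-engagement tier rates) gives the causal effect.
Within each level — warm: 44.5% vs 51.5%; cold: 4.6% vs 18.1% — Campaign E is higher every time.

decreases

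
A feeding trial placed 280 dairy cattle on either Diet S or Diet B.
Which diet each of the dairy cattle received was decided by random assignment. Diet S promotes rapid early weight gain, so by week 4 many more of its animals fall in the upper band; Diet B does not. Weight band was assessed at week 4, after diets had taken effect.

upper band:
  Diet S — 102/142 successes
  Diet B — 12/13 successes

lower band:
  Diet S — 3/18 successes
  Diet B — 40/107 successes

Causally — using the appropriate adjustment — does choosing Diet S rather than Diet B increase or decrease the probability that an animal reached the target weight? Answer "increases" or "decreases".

Week-4 weight band lies on the pathway diet → week-4 weight band → outcome, so adjusting for it blocks the indirect effect. For the total causal effect of diet, use the unadjusted pooled rates.
Pooled: Diet S 65.6% vs Diet B 43.3%; Diet S is higher overall.

increases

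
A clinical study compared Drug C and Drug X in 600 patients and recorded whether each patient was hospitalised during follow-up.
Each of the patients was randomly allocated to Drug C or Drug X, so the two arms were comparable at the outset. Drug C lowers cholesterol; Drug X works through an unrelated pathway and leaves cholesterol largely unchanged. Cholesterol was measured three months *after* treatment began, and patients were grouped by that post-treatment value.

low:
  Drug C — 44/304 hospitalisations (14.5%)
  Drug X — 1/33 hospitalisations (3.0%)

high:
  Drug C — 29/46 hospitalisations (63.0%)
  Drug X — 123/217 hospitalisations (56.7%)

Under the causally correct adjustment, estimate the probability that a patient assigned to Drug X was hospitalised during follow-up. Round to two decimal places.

Drug X is lower inside every cholesterol stratum but Drug C is lower in aggregate. Whether to stratify depends on how cholesterol relates to the drug.
Cholesterol is downstream of the drug. One should not condition on a consequence of treatment, so the overall rates are the right comparison.
So P(outcome | do(Drug X)) is just the pooled rate for Drug X: 124/250 = 0.496.

0.50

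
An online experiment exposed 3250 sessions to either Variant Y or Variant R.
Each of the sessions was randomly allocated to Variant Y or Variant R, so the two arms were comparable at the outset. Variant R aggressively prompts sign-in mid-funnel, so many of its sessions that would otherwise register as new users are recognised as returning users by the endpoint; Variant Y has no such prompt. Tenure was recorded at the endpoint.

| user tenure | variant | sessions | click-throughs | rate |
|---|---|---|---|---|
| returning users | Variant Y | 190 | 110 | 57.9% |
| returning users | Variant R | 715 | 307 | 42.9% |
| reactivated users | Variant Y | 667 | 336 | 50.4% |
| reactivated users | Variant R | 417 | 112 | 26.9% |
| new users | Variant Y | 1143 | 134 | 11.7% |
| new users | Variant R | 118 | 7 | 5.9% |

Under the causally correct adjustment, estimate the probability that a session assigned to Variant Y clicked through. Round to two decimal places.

Variant Y is higher inside every user tenure stratum but Variant R is higher in aggregate. Whether to stratify depends on how user tenure relates to the variant.
User tenure lies on the pathway variant → user tenure → outcome, so adjusting for it blocks the indirect effect. For the total causal effect of variant, use the unadjusted pooled rates.
So P(outcome | do(Variant Y)) is just the pooled rate for Variant Y: 580/2000 = 0.290.

0.29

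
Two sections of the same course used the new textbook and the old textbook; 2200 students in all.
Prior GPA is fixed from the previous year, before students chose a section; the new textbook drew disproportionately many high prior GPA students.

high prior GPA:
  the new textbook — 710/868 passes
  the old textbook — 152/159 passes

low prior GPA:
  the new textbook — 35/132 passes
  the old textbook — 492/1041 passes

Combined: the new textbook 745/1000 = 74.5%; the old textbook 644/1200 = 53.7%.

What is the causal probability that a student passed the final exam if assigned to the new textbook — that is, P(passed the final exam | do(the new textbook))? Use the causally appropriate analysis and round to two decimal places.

0.52

Here prior GPA band is a common cause — it drives both which teaching method a case falls under and the outcome. The crude comparison mixes populations; the stratum-specific rates are the causally relevant ones.
Standardising the new textbook to the population prior GPA band mix: 0.467·710/868 + 0.533·35/132 = 0.523.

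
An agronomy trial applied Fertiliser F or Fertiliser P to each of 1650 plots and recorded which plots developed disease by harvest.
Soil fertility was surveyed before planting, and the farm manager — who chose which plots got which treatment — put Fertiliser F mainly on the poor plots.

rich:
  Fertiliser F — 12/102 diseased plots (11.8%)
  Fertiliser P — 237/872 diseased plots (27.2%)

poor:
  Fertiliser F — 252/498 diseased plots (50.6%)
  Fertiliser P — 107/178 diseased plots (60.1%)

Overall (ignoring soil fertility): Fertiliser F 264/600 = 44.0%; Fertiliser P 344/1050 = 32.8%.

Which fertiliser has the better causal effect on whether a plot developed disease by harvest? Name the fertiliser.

The soil fertility-specific comparison favours Fertiliser F throughout, but the pooled figures favour Fertiliser P. The question is whether to condition on soil fertility.
Here soil fertility is a common cause — it drives both which fertiliser a case falls under and the outcome. The crude comparison mixes populations; the stratum-specific rates are the causally relevant ones.
Within each level — rich: 11.8% vs 27.2%; poor: 50.6% vs 60.1% — Fertiliser F is lower every time.

Fertiliser F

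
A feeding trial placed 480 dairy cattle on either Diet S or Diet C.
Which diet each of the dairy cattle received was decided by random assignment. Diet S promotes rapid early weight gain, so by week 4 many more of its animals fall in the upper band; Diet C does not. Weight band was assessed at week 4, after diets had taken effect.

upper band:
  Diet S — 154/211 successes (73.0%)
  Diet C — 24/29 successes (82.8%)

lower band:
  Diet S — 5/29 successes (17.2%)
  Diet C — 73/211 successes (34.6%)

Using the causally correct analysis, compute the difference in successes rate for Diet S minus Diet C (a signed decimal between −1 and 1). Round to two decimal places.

+0.26

Within every week-4 weight band level Diet C has the higher rate, yet pooled Diet S does — Simpson's reversal.
Week-4 weight band here is a post-treatment variable shaped by the diet; conditioning on it would introduce bias rather than remove it. The overall comparison is the causal one.
The causal difference is the pooled difference: 0.662 − 0.404 = +0.258.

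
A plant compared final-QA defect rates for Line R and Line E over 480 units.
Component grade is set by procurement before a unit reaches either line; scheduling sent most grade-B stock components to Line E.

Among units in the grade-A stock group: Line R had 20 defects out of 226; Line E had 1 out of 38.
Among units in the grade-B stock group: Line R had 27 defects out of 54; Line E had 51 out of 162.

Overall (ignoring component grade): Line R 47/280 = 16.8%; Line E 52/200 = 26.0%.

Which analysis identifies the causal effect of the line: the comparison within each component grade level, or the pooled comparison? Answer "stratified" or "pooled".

stratified

Here component grade is a common cause — it drives both which line a case falls under and the outcome. The crude comparison mixes populations; the stratum-specific rates are the causally relevant ones.
Within each level — grade-A stock: 8.8% vs 2.6%; grade-B stock: 50.0% vs 31.5% — Line E is lower every time.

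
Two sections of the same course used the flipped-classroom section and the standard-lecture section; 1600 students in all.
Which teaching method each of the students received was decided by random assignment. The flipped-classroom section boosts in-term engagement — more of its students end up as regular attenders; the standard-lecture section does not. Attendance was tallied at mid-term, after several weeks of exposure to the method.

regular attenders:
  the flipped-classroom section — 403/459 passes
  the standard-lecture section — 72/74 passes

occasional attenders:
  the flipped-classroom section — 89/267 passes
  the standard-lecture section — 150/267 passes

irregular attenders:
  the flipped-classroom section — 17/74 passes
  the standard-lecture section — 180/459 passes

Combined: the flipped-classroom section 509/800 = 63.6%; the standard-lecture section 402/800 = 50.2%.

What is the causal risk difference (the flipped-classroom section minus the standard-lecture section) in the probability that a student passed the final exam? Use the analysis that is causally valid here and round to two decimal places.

+0.13

The distribution of mid-term attendance is itself part of what the teaching method does — it is an intermediate outcome. Holding it fixed would remove that part of the effect; the total effect is the pooled difference.
The causal difference is the pooled difference: 0.636 − 0.502 = +0.134.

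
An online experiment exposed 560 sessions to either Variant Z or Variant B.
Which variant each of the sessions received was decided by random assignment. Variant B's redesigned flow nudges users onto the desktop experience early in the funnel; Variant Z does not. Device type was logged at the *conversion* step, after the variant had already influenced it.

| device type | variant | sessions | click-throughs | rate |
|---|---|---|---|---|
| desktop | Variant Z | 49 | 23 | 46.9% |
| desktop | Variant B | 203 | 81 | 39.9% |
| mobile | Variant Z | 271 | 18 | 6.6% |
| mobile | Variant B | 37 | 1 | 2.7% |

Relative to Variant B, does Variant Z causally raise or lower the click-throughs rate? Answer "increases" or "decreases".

The device type-specific comparison favours Variant Z throughout, but the pooled figures favour Variant B. The question is whether to condition on device type.
The distribution of device type is itself part of what the variant does — it is an intermediate outcome. Holding it fixed would remove that part of the effect; the total effect is the pooled difference.
Pooled: Variant Z 12.8% vs Variant B 34.2%; Variant B is higher overall.

decreases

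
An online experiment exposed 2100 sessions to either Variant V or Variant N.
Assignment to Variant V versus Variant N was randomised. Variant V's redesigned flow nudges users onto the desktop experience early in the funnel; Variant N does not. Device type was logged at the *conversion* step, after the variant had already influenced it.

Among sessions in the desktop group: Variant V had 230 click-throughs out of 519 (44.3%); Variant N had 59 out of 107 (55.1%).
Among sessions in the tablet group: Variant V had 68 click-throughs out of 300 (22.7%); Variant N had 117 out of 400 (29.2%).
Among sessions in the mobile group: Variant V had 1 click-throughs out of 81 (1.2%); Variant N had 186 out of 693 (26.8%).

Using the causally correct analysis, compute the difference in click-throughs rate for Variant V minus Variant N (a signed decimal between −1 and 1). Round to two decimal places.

The distribution of device type is itself part of what the variant does — it is an intermediate outcome. Holding it fixed would remove that part of the effect; the total effect is the pooled difference.
The causal difference is the pooled difference: 0.332 − 0.302 = +0.031.

+0.03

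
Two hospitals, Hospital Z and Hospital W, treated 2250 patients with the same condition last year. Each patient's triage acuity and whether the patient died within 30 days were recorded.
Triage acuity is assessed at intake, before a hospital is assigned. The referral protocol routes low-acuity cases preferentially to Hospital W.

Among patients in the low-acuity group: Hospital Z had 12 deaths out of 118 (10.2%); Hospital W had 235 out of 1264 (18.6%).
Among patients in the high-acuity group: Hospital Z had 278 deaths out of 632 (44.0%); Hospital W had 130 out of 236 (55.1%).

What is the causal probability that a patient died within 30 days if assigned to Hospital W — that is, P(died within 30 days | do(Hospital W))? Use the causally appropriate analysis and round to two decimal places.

0.33

The triage acuity-specific comparison favours Hospital Z throughout, but the pooled figures favour Hospital W. The question is whether to condition on triage acuity.
Triage acuity differs across hospitals for reasons unrelated to any effect of the hospital itself, and it separately predicts the outcome — a classic confounder. We must compare within triage acuity levels.
Standardising Hospital W to the population triage acuity mix: 0.614·235/1264 + 0.386·130/236 = 0.327.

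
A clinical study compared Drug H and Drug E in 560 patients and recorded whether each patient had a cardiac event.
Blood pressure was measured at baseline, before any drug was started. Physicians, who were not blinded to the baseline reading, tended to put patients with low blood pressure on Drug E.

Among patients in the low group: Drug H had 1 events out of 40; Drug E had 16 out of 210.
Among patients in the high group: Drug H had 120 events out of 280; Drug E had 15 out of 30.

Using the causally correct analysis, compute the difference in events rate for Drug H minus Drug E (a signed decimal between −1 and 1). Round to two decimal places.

Here blood pressure is a common cause — it drives both which drug a case falls under and the outcome. The crude comparison mixes populations; the stratum-specific rates are the causally relevant ones.
Adjusting over the population distribution of blood pressure: 0.446·(0.025−0.076) + 0.554·(0.429−0.500) = -0.062.

-0.06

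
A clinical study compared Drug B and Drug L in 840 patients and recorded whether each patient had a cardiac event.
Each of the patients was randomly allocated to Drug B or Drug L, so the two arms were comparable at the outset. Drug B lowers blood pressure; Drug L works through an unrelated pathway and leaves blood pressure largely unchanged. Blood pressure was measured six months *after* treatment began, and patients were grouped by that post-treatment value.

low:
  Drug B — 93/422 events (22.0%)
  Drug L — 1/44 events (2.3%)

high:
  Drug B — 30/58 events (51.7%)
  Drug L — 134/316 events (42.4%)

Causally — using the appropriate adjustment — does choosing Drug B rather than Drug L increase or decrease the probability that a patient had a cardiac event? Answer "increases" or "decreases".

decreases

Drug L is lower inside every blood pressure stratum but Drug B is lower in aggregate. Whether to stratify depends on how blood pressure relates to the drug.
Stratifying would compare drugs among patients the drugs themselves sorted into blood pressure groups — a form of selection on an intermediate. The unconditioned pooled rates give the total causal effect.
Pooled: Drug B 25.6% vs Drug L 37.5%; Drug B is lower overall.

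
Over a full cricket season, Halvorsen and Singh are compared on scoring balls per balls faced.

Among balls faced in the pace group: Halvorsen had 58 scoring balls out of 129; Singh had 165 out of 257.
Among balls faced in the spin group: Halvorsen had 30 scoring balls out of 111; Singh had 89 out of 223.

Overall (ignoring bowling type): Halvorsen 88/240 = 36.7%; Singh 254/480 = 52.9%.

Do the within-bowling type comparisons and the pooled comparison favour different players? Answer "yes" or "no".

no

Within each bowling type level (pace 45.0% vs 64.2%; spin 27.0% vs 39.9%), Singh has the higher rate every time. Pooled: 36.7% vs 52.9% — Singh has the higher rate overall. They agree.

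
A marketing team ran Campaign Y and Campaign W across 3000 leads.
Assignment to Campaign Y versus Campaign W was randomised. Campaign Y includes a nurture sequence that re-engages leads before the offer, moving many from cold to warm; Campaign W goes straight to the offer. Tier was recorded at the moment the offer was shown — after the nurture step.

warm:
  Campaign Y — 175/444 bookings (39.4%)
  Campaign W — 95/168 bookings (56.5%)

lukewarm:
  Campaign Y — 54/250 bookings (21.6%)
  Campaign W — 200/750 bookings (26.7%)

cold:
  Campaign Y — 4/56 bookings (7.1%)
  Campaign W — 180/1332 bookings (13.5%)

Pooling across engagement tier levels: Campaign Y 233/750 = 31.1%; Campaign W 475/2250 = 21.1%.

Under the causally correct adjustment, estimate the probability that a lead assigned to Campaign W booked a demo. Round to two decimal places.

Engagement tier lies on the pathway campaign → engagement tier → outcome, so adjusting for it blocks the indirect effect. For the total causal effect of campaign, use the unadjusted pooled rates.
So P(outcome | do(Campaign W)) is just the pooled rate for Campaign W: 475/2250 = 0.211.

0.21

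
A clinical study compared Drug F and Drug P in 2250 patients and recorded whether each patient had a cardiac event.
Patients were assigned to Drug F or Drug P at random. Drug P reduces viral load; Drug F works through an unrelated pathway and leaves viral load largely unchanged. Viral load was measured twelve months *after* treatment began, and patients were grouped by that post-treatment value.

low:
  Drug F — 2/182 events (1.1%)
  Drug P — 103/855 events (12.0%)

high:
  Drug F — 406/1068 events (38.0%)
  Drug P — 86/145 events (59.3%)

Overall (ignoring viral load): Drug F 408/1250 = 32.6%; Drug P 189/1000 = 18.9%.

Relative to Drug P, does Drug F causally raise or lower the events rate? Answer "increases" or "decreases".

increases

The stratified and pooled comparisons disagree (Drug F wins within each viral load; Drug P wins overall), so the answer turns on the causal role of viral load.
Viral load is downstream of the drug. One should not condition on a consequence of treatment, so the overall rates are the right comparison.
Pooled: Drug F 32.6% vs Drug P 18.9%; Drug P is lower overall.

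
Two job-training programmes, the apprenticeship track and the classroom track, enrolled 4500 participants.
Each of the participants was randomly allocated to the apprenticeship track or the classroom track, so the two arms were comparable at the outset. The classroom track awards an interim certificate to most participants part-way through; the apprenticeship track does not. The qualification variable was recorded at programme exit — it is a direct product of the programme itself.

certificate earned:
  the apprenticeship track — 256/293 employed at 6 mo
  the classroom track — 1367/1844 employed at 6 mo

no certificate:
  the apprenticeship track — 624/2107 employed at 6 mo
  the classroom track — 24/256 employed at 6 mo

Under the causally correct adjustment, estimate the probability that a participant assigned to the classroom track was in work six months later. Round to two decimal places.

Qualification attained during the programme is downstream of the programme. One should not condition on a consequence of treatment, so the overall rates are the right comparison.
So P(outcome | do(the classroom track)) is just the pooled rate for the classroom track: 1391/2100 = 0.662.

0.66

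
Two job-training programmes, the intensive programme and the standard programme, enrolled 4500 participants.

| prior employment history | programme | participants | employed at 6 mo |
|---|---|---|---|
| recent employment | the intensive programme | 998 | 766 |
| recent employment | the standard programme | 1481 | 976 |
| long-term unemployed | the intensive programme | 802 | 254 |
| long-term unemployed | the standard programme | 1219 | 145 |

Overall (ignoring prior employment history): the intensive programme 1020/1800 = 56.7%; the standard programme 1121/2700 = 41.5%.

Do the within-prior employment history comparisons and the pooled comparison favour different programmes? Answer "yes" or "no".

no

Within each prior employment history level (recent employment 76.8% vs 65.9%; long-term unemployed 31.7% vs 11.9%), the intensive programme has the higher rate every time. Pooled: 56.7% vs 41.5% — the intensive programme has the higher rate overall. They agree.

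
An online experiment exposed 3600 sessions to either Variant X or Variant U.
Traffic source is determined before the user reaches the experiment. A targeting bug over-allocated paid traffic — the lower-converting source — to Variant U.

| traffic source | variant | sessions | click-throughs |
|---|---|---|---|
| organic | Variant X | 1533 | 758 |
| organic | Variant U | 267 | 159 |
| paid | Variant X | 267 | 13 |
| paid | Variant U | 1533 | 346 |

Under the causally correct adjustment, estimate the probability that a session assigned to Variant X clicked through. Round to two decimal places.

Variant U is higher inside every traffic source stratum but Variant X is higher in aggregate. Whether to stratify depends on how traffic source relates to the variant.
Here traffic source is a common cause — it drives both which variant a case falls under and the outcome. The crude comparison mixes populations; the stratum-specific rates are the causally relevant ones.
Standardising Variant X to the population traffic source mix: 0.500·758/1533 + 0.500·13/267 = 0.272.

0.27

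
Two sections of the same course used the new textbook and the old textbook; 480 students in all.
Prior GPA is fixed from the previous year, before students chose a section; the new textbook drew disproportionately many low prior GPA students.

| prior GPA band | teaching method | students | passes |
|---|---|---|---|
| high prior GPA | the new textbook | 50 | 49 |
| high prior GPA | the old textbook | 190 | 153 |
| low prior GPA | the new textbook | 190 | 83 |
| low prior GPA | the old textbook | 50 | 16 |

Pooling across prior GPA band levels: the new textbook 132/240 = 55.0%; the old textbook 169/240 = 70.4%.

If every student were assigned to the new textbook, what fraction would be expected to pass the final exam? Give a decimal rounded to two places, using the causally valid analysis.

0.71

The prior GPA band-specific comparison favours the new textbook throughout, but the pooled figures favour the old textbook. The question is whether to condition on prior GPA band.
Nothing the teaching method does changes prior GPA band; the imbalance is an allocation artefact. With prior GPA band also predicting the outcome, the pooled figure is confounded, and the within-stratum comparison is the causal one.
Standardising the new textbook to the population prior GPA band mix: 0.500·49/50 + 0.500·83/190 = 0.708.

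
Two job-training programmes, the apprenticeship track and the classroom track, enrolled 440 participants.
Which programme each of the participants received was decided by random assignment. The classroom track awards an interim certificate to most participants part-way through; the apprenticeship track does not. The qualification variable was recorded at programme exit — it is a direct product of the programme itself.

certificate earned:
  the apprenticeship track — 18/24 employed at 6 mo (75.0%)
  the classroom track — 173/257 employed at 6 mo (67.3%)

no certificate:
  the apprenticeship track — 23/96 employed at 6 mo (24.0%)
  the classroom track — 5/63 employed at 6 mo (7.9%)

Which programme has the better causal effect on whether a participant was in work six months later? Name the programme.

Stratifying would compare programmes among participants the programmes themselves sorted into qualification attained during the programme groups — a form of selection on an intermediate. The unconditioned pooled rates give the total causal effect.
Pooled: the apprenticeship track 34.2% vs the classroom track 55.6%; the classroom track is higher overall.

the classroom track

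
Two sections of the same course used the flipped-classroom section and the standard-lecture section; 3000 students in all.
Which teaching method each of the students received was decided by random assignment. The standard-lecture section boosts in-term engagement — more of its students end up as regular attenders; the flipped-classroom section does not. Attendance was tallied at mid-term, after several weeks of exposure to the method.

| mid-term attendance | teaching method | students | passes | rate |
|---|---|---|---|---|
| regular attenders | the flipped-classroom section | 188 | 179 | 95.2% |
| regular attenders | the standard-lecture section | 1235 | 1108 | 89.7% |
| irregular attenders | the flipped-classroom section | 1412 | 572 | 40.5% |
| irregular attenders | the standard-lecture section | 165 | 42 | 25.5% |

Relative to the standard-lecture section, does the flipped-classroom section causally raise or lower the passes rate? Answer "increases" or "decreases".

decreases

Because the teaching method influences mid-term attendance, mid-term attendance is a post-treatment mediator, not a confounder. Stratifying on it would bias the estimate; the causal effect is the crude pooled difference.
Pooled: the flipped-classroom section 46.9% vs the standard-lecture section 82.1%; the standard-lecture section is higher overall.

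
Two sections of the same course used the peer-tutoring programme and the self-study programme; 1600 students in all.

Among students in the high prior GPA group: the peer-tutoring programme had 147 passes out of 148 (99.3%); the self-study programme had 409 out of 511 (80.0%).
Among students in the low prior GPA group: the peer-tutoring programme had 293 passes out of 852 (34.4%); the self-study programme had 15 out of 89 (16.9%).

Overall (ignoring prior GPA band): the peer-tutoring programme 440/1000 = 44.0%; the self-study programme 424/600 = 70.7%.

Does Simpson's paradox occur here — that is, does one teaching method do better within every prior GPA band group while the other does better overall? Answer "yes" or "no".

yes

Within each prior GPA band level (high prior GPA 99.3% vs 80.0%; low prior GPA 34.4% vs 16.9%), the peer-tutoring programme has the higher rate every time. Pooled: 44.0% vs 70.7% — the self-study programme has the higher rate overall. The two comparisons disagree.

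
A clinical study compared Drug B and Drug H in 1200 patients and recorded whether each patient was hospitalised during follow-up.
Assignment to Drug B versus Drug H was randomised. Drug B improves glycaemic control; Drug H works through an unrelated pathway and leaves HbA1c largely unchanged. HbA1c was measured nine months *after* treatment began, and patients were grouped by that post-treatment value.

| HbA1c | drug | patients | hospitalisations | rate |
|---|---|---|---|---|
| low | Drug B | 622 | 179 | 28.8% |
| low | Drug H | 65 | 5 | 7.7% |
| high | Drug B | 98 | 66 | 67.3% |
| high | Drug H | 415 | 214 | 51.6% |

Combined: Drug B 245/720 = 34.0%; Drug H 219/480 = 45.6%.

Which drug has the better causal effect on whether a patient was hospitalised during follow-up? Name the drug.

Drug B

HbA1c lies on the pathway drug → HbA1c → outcome, so adjusting for it blocks the indirect effect. For the total causal effect of drug, use the unadjusted pooled rates.
Pooled: Drug B 34.0% vs Drug H 45.6%; Drug B is lower overall.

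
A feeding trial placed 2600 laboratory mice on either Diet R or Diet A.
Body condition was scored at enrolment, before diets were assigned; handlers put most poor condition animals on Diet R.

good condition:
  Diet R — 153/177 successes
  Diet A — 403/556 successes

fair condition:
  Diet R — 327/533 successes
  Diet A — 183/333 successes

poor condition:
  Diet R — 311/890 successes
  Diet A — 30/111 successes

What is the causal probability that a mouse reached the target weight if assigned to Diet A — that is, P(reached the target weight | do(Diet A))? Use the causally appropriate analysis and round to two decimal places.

0.49

Starting body condition satisfies the back-door criterion: it is not a descendant of the diet, and it blocks the spurious path from diet to outcome. Adjusting for it (i.e., using the within-starting body condition rates) gives the causal effect.
Standardising Diet A to the population starting body condition mix: 0.282·403/556 + 0.333·183/333 + 0.385·30/111 = 0.491.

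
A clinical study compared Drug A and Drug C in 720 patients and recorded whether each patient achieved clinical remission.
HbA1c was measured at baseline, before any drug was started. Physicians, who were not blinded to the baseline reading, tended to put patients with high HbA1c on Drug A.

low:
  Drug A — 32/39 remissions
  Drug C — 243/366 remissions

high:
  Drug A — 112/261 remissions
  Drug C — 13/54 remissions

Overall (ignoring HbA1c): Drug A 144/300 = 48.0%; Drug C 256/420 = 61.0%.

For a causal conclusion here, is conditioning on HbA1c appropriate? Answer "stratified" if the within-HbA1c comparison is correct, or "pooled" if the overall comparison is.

stratified

The imbalance in HbA1c arose from how patients were allocated, not from anything the drug did; and HbA1c independently affects the outcome. The pooled gap is confounded — condition on HbA1c.
Within each level — low: 82.1% vs 66.4%; high: 42.9% vs 24.1% — Drug A is higher every time.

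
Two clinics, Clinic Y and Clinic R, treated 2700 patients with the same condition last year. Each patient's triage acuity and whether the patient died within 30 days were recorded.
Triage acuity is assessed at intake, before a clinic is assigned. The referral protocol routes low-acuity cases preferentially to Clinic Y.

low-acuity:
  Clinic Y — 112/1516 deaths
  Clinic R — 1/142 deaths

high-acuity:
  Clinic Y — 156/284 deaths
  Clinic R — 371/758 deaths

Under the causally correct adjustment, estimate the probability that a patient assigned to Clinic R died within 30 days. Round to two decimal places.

0.19

The stratified and pooled comparisons disagree (Clinic R wins within each triage acuity; Clinic Y wins overall), so the answer turns on the causal role of triage acuity.
Triage acuity satisfies the back-door criterion: it is not a descendant of the clinic, and it blocks the spurious path from clinic to outcome. Adjusting for it (i.e., using the within-triage acuity rates) gives the causal effect.
Standardising Clinic R to the population triage acuity mix: 0.614·1/142 + 0.386·371/758 = 0.193.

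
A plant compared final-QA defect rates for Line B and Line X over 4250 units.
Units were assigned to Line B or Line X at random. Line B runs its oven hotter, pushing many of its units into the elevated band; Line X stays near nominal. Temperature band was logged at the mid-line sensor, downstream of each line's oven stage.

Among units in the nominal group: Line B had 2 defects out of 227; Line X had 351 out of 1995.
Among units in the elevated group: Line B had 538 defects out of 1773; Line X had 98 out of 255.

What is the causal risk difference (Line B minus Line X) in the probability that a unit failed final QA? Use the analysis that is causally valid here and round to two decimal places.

The in-process temperature band-specific comparison favours Line B throughout, but the pooled figures favour Line X. The question is whether to condition on in-process temperature band.
In-process temperature band here is a post-treatment variable shaped by the line; conditioning on it would introduce bias rather than remove it. The overall comparison is the causal one.
The causal difference is the pooled difference: 0.270 − 0.200 = +0.070.

+0.07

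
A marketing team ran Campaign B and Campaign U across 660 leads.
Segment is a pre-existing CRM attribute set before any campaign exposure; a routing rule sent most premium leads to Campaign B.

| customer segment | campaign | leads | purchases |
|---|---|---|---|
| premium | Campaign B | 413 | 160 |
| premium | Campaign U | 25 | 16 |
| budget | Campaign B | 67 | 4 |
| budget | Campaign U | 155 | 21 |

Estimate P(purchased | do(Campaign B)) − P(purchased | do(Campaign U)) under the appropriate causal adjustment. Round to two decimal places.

Here customer segment is a common cause — it drives both which campaign a case falls under and the outcome. The crude comparison mixes populations; the stratum-specific rates are the causally relevant ones.
Adjusting over the population distribution of customer segment: 0.664·(0.387−0.640) + 0.336·(0.060−0.135) = -0.193.

-0.19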